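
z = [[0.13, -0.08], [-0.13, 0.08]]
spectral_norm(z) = 0.22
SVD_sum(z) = [[0.13, -0.08], [-0.13, 0.08]] + [[0.0, 0.00],[0.0, 0.00]]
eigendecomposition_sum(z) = [[0.13, -0.08], [-0.13, 0.08]] + [[0.00, 0.00], [0.0, 0.00]]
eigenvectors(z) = [[0.71, 0.52], [-0.71, 0.85]]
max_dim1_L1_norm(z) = 0.21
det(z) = 0.00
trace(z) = 0.21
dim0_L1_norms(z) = [0.26, 0.16]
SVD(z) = [[-0.71, 0.71], [0.71, 0.71]] @ diag([0.21587033144922907, 2.6169317599155115e-18]) @ [[-0.85,0.52], [0.52,0.85]]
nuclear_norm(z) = 0.22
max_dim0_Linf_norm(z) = 0.13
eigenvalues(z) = [0.21, 0.0]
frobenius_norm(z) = 0.22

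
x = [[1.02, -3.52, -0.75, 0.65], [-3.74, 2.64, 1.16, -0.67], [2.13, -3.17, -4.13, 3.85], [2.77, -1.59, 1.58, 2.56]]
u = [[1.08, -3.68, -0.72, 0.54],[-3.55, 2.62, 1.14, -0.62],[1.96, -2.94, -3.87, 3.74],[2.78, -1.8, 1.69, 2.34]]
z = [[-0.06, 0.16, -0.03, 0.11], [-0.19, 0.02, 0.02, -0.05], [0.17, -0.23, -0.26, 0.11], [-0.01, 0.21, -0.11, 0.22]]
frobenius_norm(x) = 10.14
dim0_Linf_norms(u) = [3.55, 3.68, 3.87, 3.74]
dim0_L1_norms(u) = [9.37, 11.04, 7.42, 7.24]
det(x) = 151.05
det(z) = -0.00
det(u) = 142.72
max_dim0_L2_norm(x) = 5.65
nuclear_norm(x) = 16.98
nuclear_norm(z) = 0.96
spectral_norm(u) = 8.58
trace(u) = 2.17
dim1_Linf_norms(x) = [3.52, 3.74, 4.13, 2.77]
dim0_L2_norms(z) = [0.26, 0.35, 0.28, 0.27]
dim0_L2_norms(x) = [5.22, 5.65, 4.63, 4.72]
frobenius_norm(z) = 0.59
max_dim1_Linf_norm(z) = 0.26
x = u + z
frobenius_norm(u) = 9.87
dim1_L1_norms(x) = [5.94, 8.21, 13.28, 8.5]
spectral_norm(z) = 0.43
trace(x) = 2.09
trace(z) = -0.08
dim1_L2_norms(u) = [3.94, 4.6, 6.44, 4.39]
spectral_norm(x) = 8.89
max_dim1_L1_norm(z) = 0.77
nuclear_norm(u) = 16.64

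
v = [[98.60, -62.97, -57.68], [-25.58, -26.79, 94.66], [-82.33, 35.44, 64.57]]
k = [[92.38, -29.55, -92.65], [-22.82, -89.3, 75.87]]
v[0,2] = -57.68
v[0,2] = -57.68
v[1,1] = -26.79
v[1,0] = -25.58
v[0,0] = 98.6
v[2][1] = 35.44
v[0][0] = 98.6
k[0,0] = 92.38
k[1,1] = -89.3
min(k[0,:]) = -92.65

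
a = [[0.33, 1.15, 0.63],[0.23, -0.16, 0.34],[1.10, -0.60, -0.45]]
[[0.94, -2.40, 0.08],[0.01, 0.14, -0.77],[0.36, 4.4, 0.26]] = a @ [[0.66, 2.29, 0.06], [0.68, -1.69, 1.05], [-0.09, -1.92, -1.82]]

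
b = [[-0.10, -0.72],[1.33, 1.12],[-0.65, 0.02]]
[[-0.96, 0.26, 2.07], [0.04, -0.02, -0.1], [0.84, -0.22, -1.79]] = b @ [[-1.24, 0.32, 2.65], [1.51, -0.4, -3.24]]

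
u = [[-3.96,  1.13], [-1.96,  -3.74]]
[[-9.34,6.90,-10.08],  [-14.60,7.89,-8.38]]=u @ [[3.02, -2.04, 2.77], [2.32, -1.04, 0.79]]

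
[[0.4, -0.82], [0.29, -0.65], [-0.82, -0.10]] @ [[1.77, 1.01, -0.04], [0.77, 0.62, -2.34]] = [[0.08,-0.1,1.90], [0.01,-0.11,1.51], [-1.53,-0.89,0.27]]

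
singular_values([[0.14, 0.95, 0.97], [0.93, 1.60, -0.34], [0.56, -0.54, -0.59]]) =[2.09, 1.34, 0.42]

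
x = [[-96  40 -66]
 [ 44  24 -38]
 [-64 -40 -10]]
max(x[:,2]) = -10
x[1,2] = -38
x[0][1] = 40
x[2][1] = -40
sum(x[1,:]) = 30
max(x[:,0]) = 44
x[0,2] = -66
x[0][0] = -96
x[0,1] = 40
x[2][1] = -40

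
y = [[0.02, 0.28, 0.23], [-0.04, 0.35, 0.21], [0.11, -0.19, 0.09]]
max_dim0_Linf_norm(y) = 0.35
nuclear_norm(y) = 0.79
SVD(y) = [[0.64, -0.34, -0.69],[0.74, 0.01, 0.68],[-0.23, -0.94, 0.25]] @ diag([0.5570770253989666, 0.21362860640490663, 0.015099877421243744]) @ [[-0.07, 0.86, 0.50], [-0.52, 0.4, -0.76], [-0.85, -0.32, 0.42]]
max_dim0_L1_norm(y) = 0.82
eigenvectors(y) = [[0.84+0.00j, (-0.61-0.06j), -0.61+0.06j],[(0.37+0j), (-0.67+0j), -0.67-0.00j],[-0.40+0.00j, 0.32-0.26j, 0.32+0.26j]]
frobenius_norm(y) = 0.60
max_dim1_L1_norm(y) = 0.6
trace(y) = 0.46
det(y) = 0.00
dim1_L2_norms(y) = [0.36, 0.41, 0.24]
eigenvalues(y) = [(0.04+0j), (0.21+0.08j), (0.21-0.08j)]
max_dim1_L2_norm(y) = 0.41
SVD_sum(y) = [[-0.03, 0.31, 0.18],[-0.03, 0.35, 0.21],[0.01, -0.11, -0.06]] + [[0.04, -0.03, 0.06], [-0.0, 0.0, -0.0], [0.1, -0.08, 0.15]] + [[0.01, 0.0, -0.0],[-0.01, -0.00, 0.00],[-0.0, -0.0, 0.00]]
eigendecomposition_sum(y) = [[(0.05+0j), -0.06+0.00j, (-0.01-0j)], [0.02+0.00j, -0.02+0.00j, -0.01-0.00j], [-0.03+0.00j, 0.03+0.00j, 0.01+0.00j]] + [[-0.02-0.13j, (0.17+0.06j), 0.12-0.21j], [-0.03-0.13j, (0.19+0.05j), (0.11-0.24j)], [0.07+0.05j, -0.11+0.05j, 0.04+0.16j]] + [[(-0.02+0.13j), 0.17-0.06j, (0.12+0.21j)],[-0.03+0.13j, (0.19-0.05j), (0.11+0.24j)],[(0.07-0.05j), -0.11-0.05j, (0.04-0.16j)]]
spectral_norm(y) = 0.56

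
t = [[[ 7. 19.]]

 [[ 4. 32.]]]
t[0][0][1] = 19.0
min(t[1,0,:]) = 4.0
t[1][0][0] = 4.0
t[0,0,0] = 7.0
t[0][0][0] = 7.0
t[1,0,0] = 4.0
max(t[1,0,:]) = 32.0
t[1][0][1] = 32.0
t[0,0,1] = 19.0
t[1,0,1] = 32.0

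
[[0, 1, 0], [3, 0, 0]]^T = [[0, 3], [1, 0], [0, 0]]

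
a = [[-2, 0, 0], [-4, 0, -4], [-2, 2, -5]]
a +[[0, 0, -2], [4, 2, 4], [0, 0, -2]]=[[-2, 0, -2], [0, 2, 0], [-2, 2, -7]]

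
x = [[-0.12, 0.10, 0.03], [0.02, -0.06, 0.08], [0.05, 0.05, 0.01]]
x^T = [[-0.12,0.02,0.05],[0.10,-0.06,0.05],[0.03,0.08,0.01]]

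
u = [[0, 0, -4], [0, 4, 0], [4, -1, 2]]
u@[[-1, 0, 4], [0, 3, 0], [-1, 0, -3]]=[[4, 0, 12], [0, 12, 0], [-6, -3, 10]]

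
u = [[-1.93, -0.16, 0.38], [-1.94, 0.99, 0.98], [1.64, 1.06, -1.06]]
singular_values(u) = [3.48, 1.46, 0.53]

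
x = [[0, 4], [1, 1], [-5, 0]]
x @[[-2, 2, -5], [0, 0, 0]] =[[0, 0, 0], [-2, 2, -5], [10, -10, 25]]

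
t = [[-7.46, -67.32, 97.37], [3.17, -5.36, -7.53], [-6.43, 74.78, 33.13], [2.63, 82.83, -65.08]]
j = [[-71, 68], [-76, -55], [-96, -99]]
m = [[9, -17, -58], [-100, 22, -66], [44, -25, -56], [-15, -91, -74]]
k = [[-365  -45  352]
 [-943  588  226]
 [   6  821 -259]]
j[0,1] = 68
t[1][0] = 3.17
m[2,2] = -56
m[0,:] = [9, -17, -58]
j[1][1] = -55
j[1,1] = -55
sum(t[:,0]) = -8.09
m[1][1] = 22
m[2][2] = -56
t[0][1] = -67.32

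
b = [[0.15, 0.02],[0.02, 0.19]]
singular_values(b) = [0.2, 0.14]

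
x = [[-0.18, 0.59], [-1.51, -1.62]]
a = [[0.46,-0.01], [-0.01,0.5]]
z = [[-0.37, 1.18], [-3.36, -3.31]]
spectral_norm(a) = 0.50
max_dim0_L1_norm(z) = 4.49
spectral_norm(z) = 4.75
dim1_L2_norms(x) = [0.62, 2.21]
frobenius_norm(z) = 4.88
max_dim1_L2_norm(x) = 2.21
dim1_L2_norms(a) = [0.46, 0.5]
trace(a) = 0.96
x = z @ a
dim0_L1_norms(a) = [0.47, 0.51]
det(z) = 5.19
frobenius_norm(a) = 0.68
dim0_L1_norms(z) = [3.73, 4.49]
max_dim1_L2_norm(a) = 0.5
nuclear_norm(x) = 2.77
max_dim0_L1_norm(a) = 0.51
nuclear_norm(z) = 5.84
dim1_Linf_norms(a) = [0.46, 0.5]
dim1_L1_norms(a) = [0.47, 0.51]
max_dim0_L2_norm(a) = 0.5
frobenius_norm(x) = 2.30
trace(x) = -1.80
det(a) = 0.23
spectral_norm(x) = 2.24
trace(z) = -3.68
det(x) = 1.18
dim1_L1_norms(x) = [0.77, 3.13]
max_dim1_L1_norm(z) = 6.67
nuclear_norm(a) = 0.96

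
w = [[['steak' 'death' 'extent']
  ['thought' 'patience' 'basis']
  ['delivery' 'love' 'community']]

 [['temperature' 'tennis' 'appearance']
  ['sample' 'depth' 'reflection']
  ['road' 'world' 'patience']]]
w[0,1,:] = ['thought', 'patience', 'basis']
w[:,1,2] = ['basis', 'reflection']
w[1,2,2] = 'patience'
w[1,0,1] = 'tennis'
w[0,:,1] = ['death', 'patience', 'love']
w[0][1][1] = 'patience'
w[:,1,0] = ['thought', 'sample']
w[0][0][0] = 'steak'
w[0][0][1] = 'death'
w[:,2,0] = ['delivery', 'road']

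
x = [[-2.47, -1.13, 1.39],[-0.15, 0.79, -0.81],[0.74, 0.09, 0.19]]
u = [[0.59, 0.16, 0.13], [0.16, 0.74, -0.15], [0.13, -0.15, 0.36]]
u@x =[[-1.39, -0.53, 0.72],[-0.62, 0.39, -0.41],[-0.03, -0.23, 0.37]]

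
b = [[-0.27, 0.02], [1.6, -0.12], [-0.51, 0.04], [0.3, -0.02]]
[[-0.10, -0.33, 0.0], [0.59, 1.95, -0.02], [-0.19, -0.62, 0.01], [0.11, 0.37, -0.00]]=b @ [[0.39, 1.28, -0.01], [0.25, 0.83, -0.00]]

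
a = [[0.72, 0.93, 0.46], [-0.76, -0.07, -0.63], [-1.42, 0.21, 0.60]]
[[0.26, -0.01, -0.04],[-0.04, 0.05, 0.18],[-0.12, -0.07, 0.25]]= a@[[0.09, 0.01, -0.19], [0.24, 0.03, 0.14], [-0.07, -0.10, -0.08]]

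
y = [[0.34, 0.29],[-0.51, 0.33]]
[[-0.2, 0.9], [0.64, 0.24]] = y @ [[-0.96, 0.88],[0.45, 2.08]]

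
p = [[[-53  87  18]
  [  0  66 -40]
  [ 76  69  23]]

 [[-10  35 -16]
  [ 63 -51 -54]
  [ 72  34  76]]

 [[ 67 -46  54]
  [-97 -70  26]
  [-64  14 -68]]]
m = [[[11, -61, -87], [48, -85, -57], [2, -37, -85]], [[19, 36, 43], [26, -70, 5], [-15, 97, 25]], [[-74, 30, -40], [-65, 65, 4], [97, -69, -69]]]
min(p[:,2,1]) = 14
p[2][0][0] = 67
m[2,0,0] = -74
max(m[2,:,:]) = 97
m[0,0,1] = -61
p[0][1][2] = -40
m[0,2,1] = -37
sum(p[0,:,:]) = 246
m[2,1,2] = 4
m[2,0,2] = -40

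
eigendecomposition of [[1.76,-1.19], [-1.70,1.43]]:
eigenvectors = [[0.68,0.60], [-0.73,0.8]]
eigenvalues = [3.03, 0.16]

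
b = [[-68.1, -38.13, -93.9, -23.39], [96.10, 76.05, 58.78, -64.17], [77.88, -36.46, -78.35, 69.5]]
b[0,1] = -38.13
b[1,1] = 76.05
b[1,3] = -64.17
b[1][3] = -64.17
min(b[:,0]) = -68.1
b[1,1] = 76.05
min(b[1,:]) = -64.17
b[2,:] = [77.88, -36.46, -78.35, 69.5]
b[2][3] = 69.5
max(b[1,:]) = 96.1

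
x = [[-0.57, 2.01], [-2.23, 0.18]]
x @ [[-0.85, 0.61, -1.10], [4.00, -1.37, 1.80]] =[[8.52, -3.10, 4.24], [2.62, -1.61, 2.78]]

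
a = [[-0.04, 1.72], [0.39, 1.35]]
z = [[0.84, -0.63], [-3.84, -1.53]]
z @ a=[[-0.28, 0.59], [-0.44, -8.67]]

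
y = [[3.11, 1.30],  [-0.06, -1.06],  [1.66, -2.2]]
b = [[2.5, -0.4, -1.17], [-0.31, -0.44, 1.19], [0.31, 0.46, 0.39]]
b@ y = [[5.86,6.25],[1.04,-2.55],[1.58,-0.94]]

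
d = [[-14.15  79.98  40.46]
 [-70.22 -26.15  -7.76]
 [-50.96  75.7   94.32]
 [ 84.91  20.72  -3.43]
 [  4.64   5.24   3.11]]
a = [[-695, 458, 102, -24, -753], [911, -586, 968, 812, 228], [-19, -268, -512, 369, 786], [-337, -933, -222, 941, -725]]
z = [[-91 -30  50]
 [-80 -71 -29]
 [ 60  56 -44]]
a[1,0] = 911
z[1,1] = -71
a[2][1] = -268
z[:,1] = [-30, -71, 56]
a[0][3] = -24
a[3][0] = -337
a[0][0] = -695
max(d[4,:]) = 5.24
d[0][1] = 79.98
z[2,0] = 60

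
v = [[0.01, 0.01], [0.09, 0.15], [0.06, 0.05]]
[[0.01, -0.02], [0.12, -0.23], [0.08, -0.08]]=v@[[1.18,-0.03], [0.12,-1.54]]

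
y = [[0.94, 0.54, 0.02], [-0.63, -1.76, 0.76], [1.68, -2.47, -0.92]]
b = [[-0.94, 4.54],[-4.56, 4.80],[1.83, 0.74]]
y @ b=[[-3.31, 6.87], [10.01, -10.75], [8.00, -4.91]]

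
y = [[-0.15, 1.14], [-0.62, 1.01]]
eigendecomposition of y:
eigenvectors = [[(0.8+0j), 0.80-0.00j], [(0.41+0.43j), (0.41-0.43j)]]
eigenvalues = [(0.43+0.61j), (0.43-0.61j)]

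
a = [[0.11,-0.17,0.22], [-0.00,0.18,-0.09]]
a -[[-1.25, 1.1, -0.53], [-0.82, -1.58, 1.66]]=[[1.36, -1.27, 0.75],[0.82, 1.76, -1.75]]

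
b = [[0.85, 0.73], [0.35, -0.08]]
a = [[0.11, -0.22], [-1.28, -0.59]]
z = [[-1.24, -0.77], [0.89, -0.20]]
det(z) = 0.93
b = z @ a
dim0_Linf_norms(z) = [1.24, 0.77]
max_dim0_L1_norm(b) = 1.2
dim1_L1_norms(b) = [1.58, 0.43]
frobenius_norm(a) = 1.43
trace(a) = -0.48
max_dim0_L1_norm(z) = 2.13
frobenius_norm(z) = 1.72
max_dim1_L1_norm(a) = 1.87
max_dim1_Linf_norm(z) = 1.24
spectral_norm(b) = 1.14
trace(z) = -1.44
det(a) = -0.35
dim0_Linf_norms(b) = [0.85, 0.73]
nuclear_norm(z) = 2.20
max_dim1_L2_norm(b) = 1.12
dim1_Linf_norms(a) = [0.22, 1.28]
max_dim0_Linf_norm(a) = 1.28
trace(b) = 0.77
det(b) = -0.32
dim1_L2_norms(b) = [1.12, 0.36]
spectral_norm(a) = 1.41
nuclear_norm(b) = 1.43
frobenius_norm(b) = 1.18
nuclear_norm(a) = 1.66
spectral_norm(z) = 1.62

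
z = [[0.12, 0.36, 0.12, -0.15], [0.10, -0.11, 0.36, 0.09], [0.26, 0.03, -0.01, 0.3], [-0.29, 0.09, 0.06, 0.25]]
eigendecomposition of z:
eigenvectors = [[0.30-0.37j, (0.3+0.37j), -0.30-0.44j, -0.30+0.44j], [0.20+0.54j, (0.2-0.54j), (0.11-0.35j), 0.11+0.35j], [(-0.59+0j), -0.59-0.00j, 0.19-0.35j, (0.19+0.35j)], [(0.27-0.18j), (0.27+0.18j), (0.65+0j), 0.65-0.00j]]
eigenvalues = [(-0.29+0.23j), (-0.29-0.23j), (0.42+0.12j), (0.42-0.12j)]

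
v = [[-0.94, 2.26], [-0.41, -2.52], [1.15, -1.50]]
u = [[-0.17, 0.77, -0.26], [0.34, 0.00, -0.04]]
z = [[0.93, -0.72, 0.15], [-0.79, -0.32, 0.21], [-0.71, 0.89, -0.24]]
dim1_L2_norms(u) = [0.83, 0.34]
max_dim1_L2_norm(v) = 2.55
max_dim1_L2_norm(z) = 1.19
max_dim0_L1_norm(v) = 6.28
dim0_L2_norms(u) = [0.38, 0.77, 0.26]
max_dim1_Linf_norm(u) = 0.77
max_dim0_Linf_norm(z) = 0.93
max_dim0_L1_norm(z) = 2.43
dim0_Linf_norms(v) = [1.15, 2.52]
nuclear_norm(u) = 1.17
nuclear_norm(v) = 5.10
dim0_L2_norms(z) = [1.41, 1.19, 0.35]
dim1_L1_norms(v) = [3.2, 2.93, 2.65]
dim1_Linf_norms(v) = [2.26, 2.52, 1.5]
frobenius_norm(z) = 1.88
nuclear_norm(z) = 2.52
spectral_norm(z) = 1.68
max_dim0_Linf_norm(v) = 2.52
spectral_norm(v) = 3.79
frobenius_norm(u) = 0.90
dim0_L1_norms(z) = [2.43, 1.93, 0.6]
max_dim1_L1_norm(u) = 1.2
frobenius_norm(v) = 4.01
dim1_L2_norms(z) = [1.19, 0.88, 1.16]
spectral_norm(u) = 0.83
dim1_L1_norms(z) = [1.8, 1.32, 1.84]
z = v @ u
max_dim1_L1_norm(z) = 1.84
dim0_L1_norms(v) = [2.5, 6.28]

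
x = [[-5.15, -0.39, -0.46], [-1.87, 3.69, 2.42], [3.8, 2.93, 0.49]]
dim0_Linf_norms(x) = [5.15, 3.69, 2.42]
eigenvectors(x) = [[-0.68, 0.06, -0.05], [-0.33, 0.46, 0.87], [0.66, -0.89, 0.50]]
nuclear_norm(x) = 12.83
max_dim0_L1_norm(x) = 10.82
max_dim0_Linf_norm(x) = 5.15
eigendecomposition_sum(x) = [[-5.24, -0.10, -0.4],  [-2.58, -0.05, -0.2],  [5.10, 0.10, 0.39]] + [[0.09, -0.04, 0.07], [0.68, -0.27, 0.56], [-1.32, 0.54, -1.08]] + [[-0.00, -0.25, -0.13], [0.03, 4.01, 2.06], [0.02, 2.30, 1.18]]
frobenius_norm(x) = 8.55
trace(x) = -0.97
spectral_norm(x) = 6.80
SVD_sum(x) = [[-4.86,  -1.42,  -0.34],[-0.57,  -0.17,  -0.04],[4.30,  1.26,  0.3]] + [[-0.25, 0.76, 0.41],[-1.32, 4.01, 2.17],[-0.46, 1.39, 0.75]] + [[-0.04,0.27,-0.53], [0.02,-0.15,0.29], [-0.04,0.29,-0.56]]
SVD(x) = [[-0.75, -0.18, 0.64], [-0.09, -0.93, -0.36], [0.66, -0.32, 0.68]] @ diag([6.801507270294213, 5.098650874688174, 0.9294396753832457]) @ [[0.96,0.28,0.07], [0.28,-0.84,-0.46], [-0.07,0.46,-0.89]]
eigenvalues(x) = [-4.89, -1.27, 5.19]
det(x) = 32.23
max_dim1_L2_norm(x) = 5.19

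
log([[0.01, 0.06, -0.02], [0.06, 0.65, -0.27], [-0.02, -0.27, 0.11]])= [[-5.04+0.63j, (0.45-0.53j), (0.05-1.14j)], [0.45-0.53j, (-1.05+0.44j), -1.81+0.96j], [(0.05-1.14j), -1.81+0.96j, (-4.63+2.06j)]]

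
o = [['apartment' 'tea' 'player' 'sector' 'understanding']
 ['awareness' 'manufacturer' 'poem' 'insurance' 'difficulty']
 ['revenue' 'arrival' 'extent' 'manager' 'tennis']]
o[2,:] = ['revenue', 'arrival', 'extent', 'manager', 'tennis']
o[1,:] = ['awareness', 'manufacturer', 'poem', 'insurance', 'difficulty']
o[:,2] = ['player', 'poem', 'extent']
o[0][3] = 'sector'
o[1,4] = 'difficulty'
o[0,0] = 'apartment'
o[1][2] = 'poem'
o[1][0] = 'awareness'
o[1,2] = 'poem'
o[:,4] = ['understanding', 'difficulty', 'tennis']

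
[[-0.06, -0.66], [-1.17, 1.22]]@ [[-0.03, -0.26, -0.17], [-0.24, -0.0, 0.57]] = [[0.16, 0.02, -0.37],[-0.26, 0.30, 0.89]]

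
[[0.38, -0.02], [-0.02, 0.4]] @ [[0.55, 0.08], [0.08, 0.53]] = [[0.21, 0.02], [0.02, 0.21]]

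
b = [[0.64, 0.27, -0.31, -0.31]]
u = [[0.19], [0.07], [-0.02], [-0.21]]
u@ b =[[0.12, 0.05, -0.06, -0.06], [0.04, 0.02, -0.02, -0.02], [-0.01, -0.01, 0.01, 0.01], [-0.13, -0.06, 0.07, 0.07]]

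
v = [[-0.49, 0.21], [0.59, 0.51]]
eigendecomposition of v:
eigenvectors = [[-0.88, -0.19], [0.47, -0.98]]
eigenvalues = [-0.6, 0.62]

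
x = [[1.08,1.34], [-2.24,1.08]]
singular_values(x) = [2.54, 1.64]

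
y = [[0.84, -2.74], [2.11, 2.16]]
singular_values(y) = [3.58, 2.12]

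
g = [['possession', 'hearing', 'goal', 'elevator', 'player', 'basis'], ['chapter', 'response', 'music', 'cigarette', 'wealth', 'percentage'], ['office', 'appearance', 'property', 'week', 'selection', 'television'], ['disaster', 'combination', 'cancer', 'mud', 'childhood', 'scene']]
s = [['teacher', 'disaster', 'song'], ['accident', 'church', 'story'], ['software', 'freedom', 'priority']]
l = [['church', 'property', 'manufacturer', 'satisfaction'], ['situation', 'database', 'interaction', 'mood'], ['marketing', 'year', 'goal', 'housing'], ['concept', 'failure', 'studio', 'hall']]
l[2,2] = 'goal'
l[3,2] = 'studio'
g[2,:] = ['office', 'appearance', 'property', 'week', 'selection', 'television']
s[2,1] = 'freedom'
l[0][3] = 'satisfaction'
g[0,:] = ['possession', 'hearing', 'goal', 'elevator', 'player', 'basis']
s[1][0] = 'accident'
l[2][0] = 'marketing'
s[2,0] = 'software'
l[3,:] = ['concept', 'failure', 'studio', 'hall']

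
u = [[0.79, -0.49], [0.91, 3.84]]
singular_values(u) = [3.96, 0.88]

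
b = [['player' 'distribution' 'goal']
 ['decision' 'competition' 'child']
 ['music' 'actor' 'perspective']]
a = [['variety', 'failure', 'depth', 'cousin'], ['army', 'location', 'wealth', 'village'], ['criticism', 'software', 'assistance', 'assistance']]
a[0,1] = 'failure'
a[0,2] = 'depth'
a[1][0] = 'army'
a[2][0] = 'criticism'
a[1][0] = 'army'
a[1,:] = ['army', 'location', 'wealth', 'village']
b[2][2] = 'perspective'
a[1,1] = 'location'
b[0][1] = 'distribution'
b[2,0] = 'music'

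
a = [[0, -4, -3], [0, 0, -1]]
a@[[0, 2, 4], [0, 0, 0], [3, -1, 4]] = [[-9, 3, -12], [-3, 1, -4]]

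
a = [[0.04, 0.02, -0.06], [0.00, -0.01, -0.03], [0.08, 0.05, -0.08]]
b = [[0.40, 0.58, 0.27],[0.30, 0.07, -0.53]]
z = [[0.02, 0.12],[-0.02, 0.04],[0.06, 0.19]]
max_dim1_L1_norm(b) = 1.25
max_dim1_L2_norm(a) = 0.12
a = z @ b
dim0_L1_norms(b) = [0.7, 0.65, 0.8]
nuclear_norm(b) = 1.37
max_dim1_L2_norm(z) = 0.2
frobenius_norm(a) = 0.15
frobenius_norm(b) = 0.97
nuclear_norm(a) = 0.18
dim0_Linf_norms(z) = [0.06, 0.19]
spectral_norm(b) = 0.76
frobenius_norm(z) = 0.24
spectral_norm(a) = 0.14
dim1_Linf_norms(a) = [0.06, 0.03, 0.08]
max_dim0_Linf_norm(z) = 0.19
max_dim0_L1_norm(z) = 0.35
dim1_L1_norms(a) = [0.12, 0.04, 0.21]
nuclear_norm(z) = 0.27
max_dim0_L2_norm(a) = 0.1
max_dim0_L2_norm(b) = 0.59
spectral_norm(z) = 0.24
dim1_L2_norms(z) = [0.12, 0.04, 0.2]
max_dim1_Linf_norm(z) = 0.19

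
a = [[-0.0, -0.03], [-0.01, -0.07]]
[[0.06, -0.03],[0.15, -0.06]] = a @ [[-2.06, -0.67],[-1.86, 0.99]]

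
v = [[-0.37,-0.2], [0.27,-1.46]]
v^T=[[-0.37, 0.27], [-0.2, -1.46]]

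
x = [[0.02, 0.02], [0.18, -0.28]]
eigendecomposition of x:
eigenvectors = [[0.87, -0.06], [0.5, 1.0]]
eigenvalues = [0.03, -0.29]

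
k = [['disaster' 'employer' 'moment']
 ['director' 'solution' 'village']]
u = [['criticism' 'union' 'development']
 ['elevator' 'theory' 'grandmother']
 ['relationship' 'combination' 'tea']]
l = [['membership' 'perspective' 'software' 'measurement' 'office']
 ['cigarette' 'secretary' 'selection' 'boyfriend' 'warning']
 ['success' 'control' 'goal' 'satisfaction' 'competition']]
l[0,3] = 'measurement'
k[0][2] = 'moment'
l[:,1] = ['perspective', 'secretary', 'control']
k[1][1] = 'solution'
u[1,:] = ['elevator', 'theory', 'grandmother']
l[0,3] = 'measurement'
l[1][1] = 'secretary'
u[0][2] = 'development'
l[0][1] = 'perspective'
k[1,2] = 'village'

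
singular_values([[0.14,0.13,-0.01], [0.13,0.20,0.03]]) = [0.3, 0.05]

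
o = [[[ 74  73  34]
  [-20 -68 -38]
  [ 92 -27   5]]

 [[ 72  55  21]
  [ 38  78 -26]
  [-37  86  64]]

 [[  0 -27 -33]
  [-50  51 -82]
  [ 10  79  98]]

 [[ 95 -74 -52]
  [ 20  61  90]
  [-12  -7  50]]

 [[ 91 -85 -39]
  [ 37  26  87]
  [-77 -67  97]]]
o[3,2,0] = -12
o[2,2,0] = 10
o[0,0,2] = 34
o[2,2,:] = [10, 79, 98]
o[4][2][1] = -67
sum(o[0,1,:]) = -126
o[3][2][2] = 50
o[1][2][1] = 86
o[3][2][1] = -7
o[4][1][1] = 26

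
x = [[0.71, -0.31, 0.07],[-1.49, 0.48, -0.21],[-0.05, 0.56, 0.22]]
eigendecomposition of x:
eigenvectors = [[-0.43,0.25,-0.14], [0.77,0.39,0.01], [0.47,-0.89,0.99]]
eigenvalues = [1.19, -0.01, 0.23]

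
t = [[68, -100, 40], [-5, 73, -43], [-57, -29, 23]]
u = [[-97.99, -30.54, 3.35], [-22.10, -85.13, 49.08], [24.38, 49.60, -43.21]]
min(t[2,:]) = -57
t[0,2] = 40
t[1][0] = -5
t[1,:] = [-5, 73, -43]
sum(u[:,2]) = 9.219999999999999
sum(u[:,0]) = -95.71000000000001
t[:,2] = [40, -43, 23]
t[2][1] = -29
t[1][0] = -5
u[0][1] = -30.54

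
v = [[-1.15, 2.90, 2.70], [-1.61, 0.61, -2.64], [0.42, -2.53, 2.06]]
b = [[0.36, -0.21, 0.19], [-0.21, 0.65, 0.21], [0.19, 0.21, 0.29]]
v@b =[[-0.51, 2.69, 1.17], [-1.21, 0.18, -0.94], [1.07, -1.3, 0.15]]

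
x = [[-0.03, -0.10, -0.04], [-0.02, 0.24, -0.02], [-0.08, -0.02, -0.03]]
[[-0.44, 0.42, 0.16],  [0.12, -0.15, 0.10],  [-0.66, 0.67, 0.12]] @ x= [[-0.01, 0.14, 0.0], [-0.01, -0.05, -0.0], [-0.0, 0.22, 0.01]]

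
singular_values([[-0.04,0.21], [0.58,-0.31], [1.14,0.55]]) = [1.33, 0.55]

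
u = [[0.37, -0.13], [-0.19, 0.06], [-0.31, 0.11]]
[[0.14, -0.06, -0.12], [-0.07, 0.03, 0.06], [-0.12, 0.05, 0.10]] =u@[[0.18, -0.21, -0.2], [-0.55, -0.14, 0.33]]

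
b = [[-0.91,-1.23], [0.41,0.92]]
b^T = [[-0.91,  0.41], [-1.23,  0.92]]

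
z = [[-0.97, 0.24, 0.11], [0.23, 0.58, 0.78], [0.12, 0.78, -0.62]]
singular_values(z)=[1.01, 1.0, 1.0]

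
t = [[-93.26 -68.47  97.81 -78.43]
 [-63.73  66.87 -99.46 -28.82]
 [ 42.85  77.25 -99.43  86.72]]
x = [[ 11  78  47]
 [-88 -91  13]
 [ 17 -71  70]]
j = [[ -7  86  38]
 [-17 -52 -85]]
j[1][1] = -52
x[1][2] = 13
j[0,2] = 38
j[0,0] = -7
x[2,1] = -71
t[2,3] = 86.72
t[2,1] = 77.25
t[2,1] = 77.25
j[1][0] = -17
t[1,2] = -99.46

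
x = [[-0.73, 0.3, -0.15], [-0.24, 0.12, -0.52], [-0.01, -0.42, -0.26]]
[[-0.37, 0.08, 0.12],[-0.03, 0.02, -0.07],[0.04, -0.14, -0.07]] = x @ [[0.55,0.01,-0.20], [0.01,0.32,0.03], [-0.2,0.03,0.23]]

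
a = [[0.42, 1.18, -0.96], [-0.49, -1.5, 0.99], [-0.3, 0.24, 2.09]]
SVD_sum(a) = [[0.37,  0.72,  -1.24],  [-0.41,  -0.82,  1.41],  [-0.42,  -0.83,  1.43]] + [[0.05,0.46,0.28], [-0.08,-0.68,-0.42], [0.12,1.07,0.66]] + [[0.00, -0.0, 0.00], [0.00, -0.00, 0.00], [0.00, -0.0, 0.00]]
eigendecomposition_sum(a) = [[0.30, 1.18, -0.26], [-0.38, -1.51, 0.34], [0.05, 0.21, -0.05]] + [[0.01, 0.00, 0.0], [-0.0, -0.00, -0.0], [0.00, 0.00, 0.0]] + [[0.12,  -0.01,  -0.70], [-0.11,  0.01,  0.65], [-0.36,  0.03,  2.14]]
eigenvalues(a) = [-1.26, 0.0, 2.26]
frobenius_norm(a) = 3.24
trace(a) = 1.01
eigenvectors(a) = [[-0.61, 0.96, -0.30], [0.78, -0.21, 0.28], [-0.11, 0.16, 0.91]]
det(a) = -0.01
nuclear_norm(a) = 4.41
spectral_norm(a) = 2.82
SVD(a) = [[-0.53,0.34,0.78], [0.60,-0.51,0.62], [0.61,0.79,0.06]] @ diag([2.8180327255843154, 1.5921627886037146, 0.003035147685917021]) @ [[-0.25,-0.49,0.84], [0.10,0.85,0.52], [0.96,-0.21,0.16]]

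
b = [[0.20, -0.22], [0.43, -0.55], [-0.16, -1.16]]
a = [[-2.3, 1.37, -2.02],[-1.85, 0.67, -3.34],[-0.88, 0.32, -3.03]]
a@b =[[0.45, 2.1], [0.45, 3.91], [0.45, 3.53]]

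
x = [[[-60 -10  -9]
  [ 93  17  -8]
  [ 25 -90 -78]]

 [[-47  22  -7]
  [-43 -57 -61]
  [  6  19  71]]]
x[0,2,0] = 25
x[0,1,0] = 93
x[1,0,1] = 22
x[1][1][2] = -61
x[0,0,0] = -60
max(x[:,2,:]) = 71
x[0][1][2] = -8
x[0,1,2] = -8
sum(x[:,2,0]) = 31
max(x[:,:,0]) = 93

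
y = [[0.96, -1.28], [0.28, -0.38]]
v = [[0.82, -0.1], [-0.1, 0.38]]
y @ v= [[0.92,-0.58], [0.27,-0.17]]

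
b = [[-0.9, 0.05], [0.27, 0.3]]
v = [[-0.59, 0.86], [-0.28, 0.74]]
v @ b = [[0.76,0.23],[0.45,0.21]]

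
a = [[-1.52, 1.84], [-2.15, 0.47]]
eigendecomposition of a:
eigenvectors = [[-0.34+0.59j, -0.34-0.59j], [-0.73+0.00j, (-0.73-0j)]]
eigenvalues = [(-0.53+1.72j), (-0.53-1.72j)]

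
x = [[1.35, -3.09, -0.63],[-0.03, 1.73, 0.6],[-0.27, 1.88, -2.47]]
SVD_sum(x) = [[0.91, -3.06, 0.45], [-0.44, 1.49, -0.22], [-0.62, 2.09, -0.31]] + [[0.16, -0.12, -1.11],[-0.11, 0.08, 0.76],[0.31, -0.23, -2.17]] + [[0.28, 0.09, 0.03], [0.52, 0.16, 0.06], [0.04, 0.01, 0.0]]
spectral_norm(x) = 4.21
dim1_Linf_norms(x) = [3.09, 1.73, 2.47]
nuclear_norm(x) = 7.43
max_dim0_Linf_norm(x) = 3.09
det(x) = -6.82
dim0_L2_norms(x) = [1.38, 4.01, 2.62]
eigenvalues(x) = [-2.74, 1.12, 2.23]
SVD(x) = [[-0.77,-0.44,-0.47], [0.37,0.3,-0.88], [0.52,-0.85,-0.07]] @ diag([4.210070974952202, 2.591113373467127, 0.6252470485374774]) @ [[-0.28, 0.95, -0.14], [-0.14, 0.1, 0.98], [-0.95, -0.3, -0.11]]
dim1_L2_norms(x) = [3.43, 1.83, 3.12]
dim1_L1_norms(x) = [5.07, 2.36, 4.62]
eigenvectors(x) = [[0.05,1.00,0.96], [-0.13,0.08,-0.24], [0.99,-0.03,-0.15]]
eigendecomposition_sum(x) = [[-0.01, 0.05, -0.14], [0.02, -0.13, 0.35], [-0.16, 0.98, -2.60]] + [[0.87, 3.22, 0.39], [0.07, 0.26, 0.03], [-0.03, -0.11, -0.01]] + [[0.49, -6.36, -0.88], [-0.12, 1.6, 0.22], [-0.08, 1.01, 0.14]]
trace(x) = 0.61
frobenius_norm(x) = 4.98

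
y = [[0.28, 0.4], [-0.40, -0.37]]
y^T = [[0.28, -0.40], [0.40, -0.37]]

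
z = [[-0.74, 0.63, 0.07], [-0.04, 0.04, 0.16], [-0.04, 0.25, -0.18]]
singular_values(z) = [0.99, 0.28, 0.09]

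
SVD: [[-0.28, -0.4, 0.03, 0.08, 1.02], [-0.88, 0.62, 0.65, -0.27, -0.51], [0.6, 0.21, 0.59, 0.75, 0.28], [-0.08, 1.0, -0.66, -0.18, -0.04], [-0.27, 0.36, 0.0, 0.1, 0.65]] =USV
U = [[0.45, 0.55, 0.36, -0.3, -0.52],[-0.67, -0.09, 0.72, -0.04, -0.16],[0.37, -0.24, 0.32, 0.82, -0.18],[-0.45, 0.56, -0.41, 0.45, -0.34],[0.06, 0.56, 0.30, 0.19, 0.75]]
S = [1.64, 1.21, 1.16, 1.1, 0.0]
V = [[0.43, -0.58, 0.06, 0.35, 0.59], [-0.34, 0.36, -0.45, -0.13, 0.73], [-0.51, 0.06, 0.80, 0.15, 0.26], [0.48, 0.71, 0.14, 0.49, 0.05], [-0.46, -0.14, -0.35, 0.77, -0.23]]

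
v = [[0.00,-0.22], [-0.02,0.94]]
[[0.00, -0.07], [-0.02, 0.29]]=v@[[0.32, -0.01], [-0.01, 0.31]]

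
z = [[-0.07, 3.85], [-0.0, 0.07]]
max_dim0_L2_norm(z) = 3.85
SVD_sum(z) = [[-0.07, 3.85], [-0.00, 0.07]] + [[-0.0, -0.0],[0.0, 0.0]]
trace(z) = 0.00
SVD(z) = [[1.00,-0.02], [0.02,1.00]] @ diag([3.851272306814382, 0.0012723068143818386]) @ [[-0.02,1.0], [1.00,0.02]]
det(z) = -0.00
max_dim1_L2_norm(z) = 3.85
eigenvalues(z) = [-0.07, 0.07]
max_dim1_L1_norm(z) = 3.92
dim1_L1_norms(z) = [3.92, 0.07]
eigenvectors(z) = [[1.00, 1.00], [0.0, 0.04]]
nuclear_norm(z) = 3.85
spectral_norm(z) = 3.85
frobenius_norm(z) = 3.85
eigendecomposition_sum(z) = [[-0.07, 1.93], [-0.00, -0.0]] + [[0.00,  1.93], [0.0,  0.07]]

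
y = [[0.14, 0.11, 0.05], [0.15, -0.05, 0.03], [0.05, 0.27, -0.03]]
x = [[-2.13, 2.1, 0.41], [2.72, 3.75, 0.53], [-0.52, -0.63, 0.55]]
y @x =[[-0.02, 0.68, 0.14], [-0.47, 0.11, 0.05], [0.64, 1.14, 0.15]]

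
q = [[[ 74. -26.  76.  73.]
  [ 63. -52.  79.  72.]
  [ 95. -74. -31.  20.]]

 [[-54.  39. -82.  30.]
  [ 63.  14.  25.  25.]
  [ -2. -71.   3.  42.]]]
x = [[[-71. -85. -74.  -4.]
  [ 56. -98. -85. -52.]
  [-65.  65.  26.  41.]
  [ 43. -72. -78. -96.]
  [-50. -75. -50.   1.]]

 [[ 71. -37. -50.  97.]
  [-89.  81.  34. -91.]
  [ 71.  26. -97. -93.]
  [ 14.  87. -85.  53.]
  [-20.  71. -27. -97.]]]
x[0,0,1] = -85.0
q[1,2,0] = -2.0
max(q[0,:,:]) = 95.0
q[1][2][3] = 42.0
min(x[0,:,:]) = -98.0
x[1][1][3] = -91.0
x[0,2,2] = 26.0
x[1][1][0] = -89.0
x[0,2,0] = -65.0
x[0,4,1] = -75.0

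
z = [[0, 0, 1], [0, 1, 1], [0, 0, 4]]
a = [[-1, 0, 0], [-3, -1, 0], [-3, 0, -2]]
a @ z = [[0, 0, -1], [0, -1, -4], [0, 0, -11]]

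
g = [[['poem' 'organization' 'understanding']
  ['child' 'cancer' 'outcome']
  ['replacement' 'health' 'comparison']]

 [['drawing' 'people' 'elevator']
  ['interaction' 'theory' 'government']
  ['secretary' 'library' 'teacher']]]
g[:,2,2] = ['comparison', 'teacher']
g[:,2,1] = ['health', 'library']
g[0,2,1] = 'health'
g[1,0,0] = 'drawing'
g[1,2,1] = 'library'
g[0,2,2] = 'comparison'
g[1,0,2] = 'elevator'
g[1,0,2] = 'elevator'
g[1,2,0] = 'secretary'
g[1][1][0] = 'interaction'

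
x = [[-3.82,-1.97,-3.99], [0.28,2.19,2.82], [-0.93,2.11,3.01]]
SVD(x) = [[-0.77, -0.61, -0.18],[0.47, -0.36, -0.81],[0.43, -0.71, 0.56]] @ diag([7.179101564759346, 3.1599689982405743, 0.2692520251147194]) @ [[0.37, 0.48, 0.79], [0.91, -0.34, -0.22], [-0.16, -0.81, 0.57]]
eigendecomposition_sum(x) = [[-3.99, -0.57, -1.97], [0.46, 0.07, 0.23], [-0.64, -0.09, -0.32]] + [[0.01, 0.04, -0.02],  [0.04, 0.18, -0.12],  [-0.03, -0.12, 0.09]] + [[0.16, -1.43, -1.99], [-0.22, 1.95, 2.72], [-0.26, 2.33, 3.24]]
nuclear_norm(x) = 10.61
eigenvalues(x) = [-4.24, 0.27, 5.35]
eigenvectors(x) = [[0.98,-0.16,-0.43], [-0.11,-0.81,0.58], [0.16,0.57,0.69]]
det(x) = -6.11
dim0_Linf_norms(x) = [3.82, 2.19, 3.99]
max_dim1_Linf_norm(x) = 3.99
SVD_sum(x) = [[-2.07, -2.66, -4.39], [1.27, 1.63, 2.69], [1.14, 1.47, 2.42]] + [[-1.76, 0.65, 0.43], [-1.02, 0.38, 0.25], [-2.05, 0.76, 0.50]] + [[0.01, 0.04, -0.03], [0.04, 0.18, -0.12], [-0.02, -0.12, 0.09]]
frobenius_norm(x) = 7.85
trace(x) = 1.38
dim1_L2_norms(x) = [5.86, 3.58, 3.79]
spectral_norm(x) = 7.18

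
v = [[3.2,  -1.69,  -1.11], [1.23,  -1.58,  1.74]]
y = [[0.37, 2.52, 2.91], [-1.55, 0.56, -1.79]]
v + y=[[3.57, 0.83, 1.8], [-0.32, -1.02, -0.05]]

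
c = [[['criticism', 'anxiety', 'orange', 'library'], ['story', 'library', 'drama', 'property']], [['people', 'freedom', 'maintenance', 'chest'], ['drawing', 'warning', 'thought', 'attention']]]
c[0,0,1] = 'anxiety'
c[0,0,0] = 'criticism'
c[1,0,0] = 'people'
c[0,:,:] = [['criticism', 'anxiety', 'orange', 'library'], ['story', 'library', 'drama', 'property']]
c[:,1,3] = ['property', 'attention']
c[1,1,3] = 'attention'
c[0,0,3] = 'library'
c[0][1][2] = 'drama'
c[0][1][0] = 'story'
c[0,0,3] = 'library'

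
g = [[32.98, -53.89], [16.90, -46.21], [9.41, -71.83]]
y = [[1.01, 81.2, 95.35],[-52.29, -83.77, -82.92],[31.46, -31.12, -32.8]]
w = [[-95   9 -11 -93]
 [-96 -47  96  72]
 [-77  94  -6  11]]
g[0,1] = -53.89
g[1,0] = 16.9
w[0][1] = 9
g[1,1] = -46.21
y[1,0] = -52.29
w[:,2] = [-11, 96, -6]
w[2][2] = -6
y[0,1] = 81.2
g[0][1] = -53.89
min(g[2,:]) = -71.83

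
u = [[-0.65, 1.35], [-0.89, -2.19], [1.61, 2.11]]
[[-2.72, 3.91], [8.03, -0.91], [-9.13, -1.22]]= u @ [[-1.86,-2.79],  [-2.91,1.55]]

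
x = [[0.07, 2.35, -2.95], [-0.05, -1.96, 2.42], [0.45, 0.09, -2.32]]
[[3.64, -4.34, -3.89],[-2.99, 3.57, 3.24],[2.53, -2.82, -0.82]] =x @[[-2.35,0.54,0.86], [-0.34,-0.22,-1.08], [-1.56,1.31,0.48]]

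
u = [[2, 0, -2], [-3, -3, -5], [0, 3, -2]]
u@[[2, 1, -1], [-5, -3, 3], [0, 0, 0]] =[[4, 2, -2], [9, 6, -6], [-15, -9, 9]]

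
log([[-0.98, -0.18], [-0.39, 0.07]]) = [[-0.07+2.97j, (0.32+0.48j)],[(0.68+1.04j), -1.91+0.17j]]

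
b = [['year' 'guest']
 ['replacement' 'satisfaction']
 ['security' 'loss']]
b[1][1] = 'satisfaction'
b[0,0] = 'year'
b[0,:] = ['year', 'guest']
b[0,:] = ['year', 'guest']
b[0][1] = 'guest'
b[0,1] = 'guest'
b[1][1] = 'satisfaction'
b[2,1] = 'loss'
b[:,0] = ['year', 'replacement', 'security']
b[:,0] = ['year', 'replacement', 'security']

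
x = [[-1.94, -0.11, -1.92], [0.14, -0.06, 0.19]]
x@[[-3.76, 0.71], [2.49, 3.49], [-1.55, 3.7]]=[[10.00, -8.87],[-0.97, 0.59]]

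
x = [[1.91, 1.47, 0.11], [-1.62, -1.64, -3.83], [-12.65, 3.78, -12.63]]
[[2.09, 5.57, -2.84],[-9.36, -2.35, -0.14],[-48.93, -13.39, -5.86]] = x @ [[1.54, 2.13, -0.67], [-0.74, 1.08, -1.12], [2.11, -0.75, 0.8]]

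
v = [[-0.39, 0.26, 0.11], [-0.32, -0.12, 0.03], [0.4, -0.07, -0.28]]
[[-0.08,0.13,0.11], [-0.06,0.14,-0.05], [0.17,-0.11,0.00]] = v @ [[0.13, -0.44, -0.02], [0.06, -0.07, 0.46], [-0.42, -0.21, -0.15]]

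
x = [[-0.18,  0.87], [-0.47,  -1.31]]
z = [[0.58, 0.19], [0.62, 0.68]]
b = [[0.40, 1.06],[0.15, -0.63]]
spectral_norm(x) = 1.60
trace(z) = 1.26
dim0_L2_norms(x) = [0.5, 1.57]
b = z + x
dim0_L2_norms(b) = [0.43, 1.23]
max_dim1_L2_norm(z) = 0.92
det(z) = 0.28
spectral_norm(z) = 1.07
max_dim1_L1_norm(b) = 1.46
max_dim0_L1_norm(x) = 2.18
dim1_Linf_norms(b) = [1.06, 0.63]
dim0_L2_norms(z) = [0.85, 0.71]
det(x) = 0.64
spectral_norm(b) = 1.26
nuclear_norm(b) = 1.59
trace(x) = -1.49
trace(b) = -0.23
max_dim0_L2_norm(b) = 1.23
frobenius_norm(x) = 1.65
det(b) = -0.41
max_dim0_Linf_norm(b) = 1.06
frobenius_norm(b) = 1.30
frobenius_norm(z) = 1.10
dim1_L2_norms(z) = [0.61, 0.92]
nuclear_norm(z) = 1.33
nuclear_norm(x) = 2.00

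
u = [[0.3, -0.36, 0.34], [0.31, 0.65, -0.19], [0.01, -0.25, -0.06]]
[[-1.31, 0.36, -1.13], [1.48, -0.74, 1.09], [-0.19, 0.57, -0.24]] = u@[[0.24, 0.64, -0.3], [1.40, -1.88, 1.34], [-2.59, -1.49, -1.63]]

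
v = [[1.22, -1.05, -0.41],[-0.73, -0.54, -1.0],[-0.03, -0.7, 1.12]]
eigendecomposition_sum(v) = [[-0.14, -0.45, -0.22], [-0.28, -0.93, -0.45], [-0.09, -0.28, -0.14]] + [[0.90, -0.53, 0.32], [-0.72, 0.43, -0.25], [0.91, -0.54, 0.32]] + [[0.46, -0.07, -0.51], [0.27, -0.04, -0.30], [-0.85, 0.12, 0.94]]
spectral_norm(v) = 1.68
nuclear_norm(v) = 4.27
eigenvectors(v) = [[0.42,0.61,-0.46], [0.87,-0.49,-0.27], [0.27,0.62,0.85]]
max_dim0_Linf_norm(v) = 1.22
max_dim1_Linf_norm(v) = 1.22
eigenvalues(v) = [-1.2, 1.64, 1.36]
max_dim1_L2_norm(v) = 1.66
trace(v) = 1.80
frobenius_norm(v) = 2.52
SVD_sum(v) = [[1.17, -1.07, 0.08], [-0.17, 0.15, -0.01], [0.37, -0.34, 0.02]] + [[-0.04, -0.08, -0.46], [-0.11, -0.20, -1.12], [0.09, 0.17, 0.95]] + [[0.09,0.10,-0.03],  [-0.46,-0.49,0.13],  [-0.49,-0.53,0.14]]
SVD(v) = [[-0.94, -0.30, -0.13], [0.13, -0.73, 0.67], [-0.30, 0.62, 0.73]] @ diag([1.6800494057012862, 1.5729331938300692, 1.0159306876703218]) @ [[-0.74, 0.67, -0.05], [0.09, 0.17, 0.98], [-0.67, -0.72, 0.19]]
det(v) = -2.68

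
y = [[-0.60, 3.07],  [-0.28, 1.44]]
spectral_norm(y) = 3.45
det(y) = -0.00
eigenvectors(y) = [[-0.98,  -0.90], [-0.19,  -0.43]]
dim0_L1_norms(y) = [0.88, 4.51]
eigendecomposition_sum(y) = [[-0.01, 0.02], [-0.00, 0.00]] + [[-0.59, 3.05], [-0.28, 1.44]]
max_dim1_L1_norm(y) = 3.67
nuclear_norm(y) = 3.46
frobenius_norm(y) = 3.45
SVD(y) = [[-0.91, -0.42],[-0.42, 0.91]] @ diag([3.454981675514091, 0.0012735233970076292]) @ [[0.19,-0.98], [0.98,0.19]]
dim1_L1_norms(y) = [3.67, 1.72]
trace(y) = 0.84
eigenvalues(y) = [-0.01, 0.85]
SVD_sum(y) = [[-0.6, 3.07],[-0.28, 1.44]] + [[-0.00,  -0.00], [0.0,  0.00]]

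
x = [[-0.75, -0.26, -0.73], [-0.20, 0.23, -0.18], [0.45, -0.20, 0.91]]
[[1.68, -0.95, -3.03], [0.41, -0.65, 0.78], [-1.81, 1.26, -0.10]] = x @ [[-0.57,1.32,2.24], [-0.03,-1.36,5.32], [-1.71,0.43,-0.05]]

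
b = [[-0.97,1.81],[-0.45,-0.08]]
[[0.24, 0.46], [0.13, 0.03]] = b @ [[-0.28, -0.1], [-0.02, 0.20]]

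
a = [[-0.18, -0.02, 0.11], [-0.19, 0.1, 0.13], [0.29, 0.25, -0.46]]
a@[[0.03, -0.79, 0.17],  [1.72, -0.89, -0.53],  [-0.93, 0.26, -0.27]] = [[-0.14, 0.19, -0.05], [0.05, 0.09, -0.12], [0.87, -0.57, 0.04]]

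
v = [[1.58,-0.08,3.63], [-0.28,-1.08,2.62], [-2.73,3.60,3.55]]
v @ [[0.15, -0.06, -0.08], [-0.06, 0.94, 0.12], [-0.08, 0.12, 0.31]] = [[-0.05, 0.27, 0.99], [-0.19, -0.68, 0.7], [-0.91, 3.97, 1.75]]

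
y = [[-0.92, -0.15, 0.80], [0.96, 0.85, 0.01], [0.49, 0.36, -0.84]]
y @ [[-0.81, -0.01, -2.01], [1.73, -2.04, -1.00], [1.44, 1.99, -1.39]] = [[1.64, 1.91, 0.89], [0.71, -1.72, -2.79], [-0.98, -2.41, -0.18]]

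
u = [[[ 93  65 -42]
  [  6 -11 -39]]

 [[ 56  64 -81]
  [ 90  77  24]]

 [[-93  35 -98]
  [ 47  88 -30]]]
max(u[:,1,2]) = 24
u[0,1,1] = -11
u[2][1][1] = 88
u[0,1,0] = 6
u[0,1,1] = -11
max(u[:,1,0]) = 90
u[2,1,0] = 47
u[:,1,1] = [-11, 77, 88]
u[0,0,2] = -42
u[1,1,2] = 24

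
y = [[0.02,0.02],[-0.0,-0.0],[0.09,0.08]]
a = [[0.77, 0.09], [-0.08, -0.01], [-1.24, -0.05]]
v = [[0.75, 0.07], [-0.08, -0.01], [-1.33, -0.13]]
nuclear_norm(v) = 1.54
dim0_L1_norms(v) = [2.16, 0.21]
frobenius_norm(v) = 1.54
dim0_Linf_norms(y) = [0.09, 0.08]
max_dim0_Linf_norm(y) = 0.09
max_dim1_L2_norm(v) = 1.34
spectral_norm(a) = 1.46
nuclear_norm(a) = 1.51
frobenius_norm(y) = 0.12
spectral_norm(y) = 0.12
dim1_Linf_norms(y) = [0.02, 0.0, 0.09]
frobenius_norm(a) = 1.47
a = y + v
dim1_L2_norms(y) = [0.03, 0.0, 0.12]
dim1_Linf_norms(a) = [0.77, 0.08, 1.24]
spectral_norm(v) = 1.54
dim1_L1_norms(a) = [0.86, 0.09, 1.29]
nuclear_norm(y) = 0.13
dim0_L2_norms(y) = [0.09, 0.08]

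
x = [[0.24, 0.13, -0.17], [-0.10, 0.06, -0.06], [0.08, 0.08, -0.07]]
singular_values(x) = [0.35, 0.13, 0.02]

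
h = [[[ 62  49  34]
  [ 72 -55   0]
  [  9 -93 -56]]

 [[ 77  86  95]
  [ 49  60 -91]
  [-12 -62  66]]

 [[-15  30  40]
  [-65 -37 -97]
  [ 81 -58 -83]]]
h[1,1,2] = -91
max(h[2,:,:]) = 81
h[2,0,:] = [-15, 30, 40]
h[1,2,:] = [-12, -62, 66]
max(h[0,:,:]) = 72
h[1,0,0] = 77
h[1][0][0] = 77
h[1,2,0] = -12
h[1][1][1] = 60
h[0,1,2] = 0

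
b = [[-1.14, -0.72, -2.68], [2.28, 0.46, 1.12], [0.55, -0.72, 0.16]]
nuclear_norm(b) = 5.89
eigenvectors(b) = [[(0.46-0.46j), (0.46+0.46j), -0.38+0.00j], [(-0.67+0j), -0.67-0.00j, (-0.78+0j)], [-0.24-0.27j, -0.24+0.27j, 0.50+0.00j]]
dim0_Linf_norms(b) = [2.28, 0.72, 2.68]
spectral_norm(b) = 3.74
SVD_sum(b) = [[-1.82, -0.6, -2.13],[1.51, 0.5, 1.77],[0.2, 0.07, 0.24]] + [[0.67, -0.24, -0.5], [0.75, -0.27, -0.56], [0.41, -0.15, -0.31]] + [[0.01, 0.12, -0.05], [0.02, 0.24, -0.09], [-0.06, -0.64, 0.23]]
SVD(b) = [[-0.77, -0.62, -0.18], [0.64, -0.69, -0.34], [0.08, -0.38, 0.92]] @ diag([3.738069184168227, 1.4121255261633336, 0.7375908572710319]) @ [[0.63, 0.21, 0.74],[-0.77, 0.28, 0.58],[-0.09, -0.94, 0.34]]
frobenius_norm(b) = 4.06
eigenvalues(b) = [(-0.69+2j), (-0.69-2j), (0.87+0j)]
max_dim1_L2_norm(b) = 3.0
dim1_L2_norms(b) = [3.0, 2.58, 0.92]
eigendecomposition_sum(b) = [[-0.64+0.71j, (-0.46-0.4j), (-1.21-0.09j)],[(0.99-0.04j), 0.04+0.63j, (0.82+0.96j)],[(0.37+0.37j), (-0.24+0.24j), (-0.09+0.66j)]] + [[(-0.64-0.71j), -0.46+0.40j, -1.21+0.09j], [0.99+0.04j, (0.04-0.63j), (0.82-0.96j)], [0.37-0.37j, -0.24-0.24j, -0.09-0.66j]] + [[0.15-0.00j,(0.19+0j),(-0.26+0j)], [0.30-0.00j,(0.39+0j),-0.52+0.00j], [-0.19+0.00j,(-0.25-0j),0.33-0.00j]]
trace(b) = -0.52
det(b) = 3.89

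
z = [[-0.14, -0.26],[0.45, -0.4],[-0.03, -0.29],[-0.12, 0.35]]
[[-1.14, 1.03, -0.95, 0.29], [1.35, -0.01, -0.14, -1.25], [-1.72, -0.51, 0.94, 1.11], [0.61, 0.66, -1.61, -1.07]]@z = [[0.62, 0.26],[-0.04, -0.74],[-0.15, 0.77],[0.39, -0.33]]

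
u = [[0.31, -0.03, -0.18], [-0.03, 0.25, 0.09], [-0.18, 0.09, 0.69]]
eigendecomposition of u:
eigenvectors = [[-0.36, 0.82, 0.44],[0.18, 0.52, -0.84],[0.92, 0.23, 0.33]]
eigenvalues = [0.78, 0.24, 0.23]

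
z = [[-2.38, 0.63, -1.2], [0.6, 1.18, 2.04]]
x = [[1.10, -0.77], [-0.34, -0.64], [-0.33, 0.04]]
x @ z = [[-3.08, -0.22, -2.89], [0.43, -0.97, -0.90], [0.81, -0.16, 0.48]]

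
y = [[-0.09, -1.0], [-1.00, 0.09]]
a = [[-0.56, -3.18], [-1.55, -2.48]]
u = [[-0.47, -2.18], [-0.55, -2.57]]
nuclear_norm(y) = 2.01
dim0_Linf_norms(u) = [0.55, 2.57]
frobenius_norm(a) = 4.36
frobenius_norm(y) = 1.42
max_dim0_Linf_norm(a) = 3.18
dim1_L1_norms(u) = [2.65, 3.12]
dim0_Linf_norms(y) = [1.0, 1.0]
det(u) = 0.01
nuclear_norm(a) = 5.10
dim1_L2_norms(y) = [1.0, 1.0]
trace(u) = -3.04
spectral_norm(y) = 1.00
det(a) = -3.54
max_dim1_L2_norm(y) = 1.0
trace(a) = -3.04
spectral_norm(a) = 4.28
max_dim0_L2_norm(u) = 3.37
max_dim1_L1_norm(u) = 3.12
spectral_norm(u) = 3.45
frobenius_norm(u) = 3.45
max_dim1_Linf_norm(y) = 1.0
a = y + u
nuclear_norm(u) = 3.45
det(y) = -1.01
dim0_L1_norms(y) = [1.09, 1.09]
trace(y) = 0.00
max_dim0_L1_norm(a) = 5.66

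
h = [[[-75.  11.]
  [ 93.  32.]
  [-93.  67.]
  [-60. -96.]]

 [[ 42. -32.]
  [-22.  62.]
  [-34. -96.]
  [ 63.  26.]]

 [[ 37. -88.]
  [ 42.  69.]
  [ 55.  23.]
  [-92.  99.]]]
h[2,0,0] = 37.0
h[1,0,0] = 42.0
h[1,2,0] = -34.0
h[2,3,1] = 99.0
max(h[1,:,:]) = 63.0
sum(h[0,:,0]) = -135.0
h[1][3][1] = 26.0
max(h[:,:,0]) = 93.0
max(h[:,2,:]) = 67.0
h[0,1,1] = 32.0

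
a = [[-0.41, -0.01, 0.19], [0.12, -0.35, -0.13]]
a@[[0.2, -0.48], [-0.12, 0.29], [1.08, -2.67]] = [[0.12, -0.31], [-0.07, 0.19]]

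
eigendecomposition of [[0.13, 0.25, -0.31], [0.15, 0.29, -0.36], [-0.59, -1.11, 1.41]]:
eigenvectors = [[-0.21, -0.88, 0.58], [-0.24, -0.12, 0.51], [0.95, -0.46, 0.64]]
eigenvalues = [1.82, 0.0, 0.0]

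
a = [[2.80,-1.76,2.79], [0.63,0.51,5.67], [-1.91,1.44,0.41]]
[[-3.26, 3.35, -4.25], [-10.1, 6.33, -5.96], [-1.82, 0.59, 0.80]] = a @ [[-0.47, -1.36, -1.44], [-1.43, -1.8, -1.13], [-1.60, 1.43, -0.79]]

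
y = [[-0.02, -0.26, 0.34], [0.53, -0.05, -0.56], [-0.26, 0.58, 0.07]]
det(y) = 0.065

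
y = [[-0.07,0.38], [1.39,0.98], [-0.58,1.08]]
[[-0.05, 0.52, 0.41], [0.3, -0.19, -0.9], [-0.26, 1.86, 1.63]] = y@ [[0.28, -0.98, -1.24], [-0.09, 1.20, 0.84]]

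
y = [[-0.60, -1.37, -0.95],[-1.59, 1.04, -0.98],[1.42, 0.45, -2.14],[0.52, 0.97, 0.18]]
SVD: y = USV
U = [[0.11,-0.48,-0.70], [0.15,-0.81,0.56], [0.98,0.15,-0.05], [0.10,0.28,0.45]]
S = [2.64, 2.19, 1.99]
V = [[0.43, 0.20, -0.88], [0.89, 0.07, 0.45], [-0.15, 0.98, 0.15]]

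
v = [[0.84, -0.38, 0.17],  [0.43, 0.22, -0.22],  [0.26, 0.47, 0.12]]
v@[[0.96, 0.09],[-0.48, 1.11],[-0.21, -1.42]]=[[0.95, -0.59],  [0.35, 0.60],  [-0.0, 0.37]]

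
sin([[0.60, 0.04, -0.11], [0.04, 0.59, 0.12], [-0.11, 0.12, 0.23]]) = [[0.56, 0.04, -0.1], [0.04, 0.55, 0.11], [-0.10, 0.11, 0.22]]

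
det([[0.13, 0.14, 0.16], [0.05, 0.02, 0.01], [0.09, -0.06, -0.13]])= 0.000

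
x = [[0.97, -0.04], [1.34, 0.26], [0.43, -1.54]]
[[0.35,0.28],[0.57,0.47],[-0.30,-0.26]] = x@[[0.37, 0.3], [0.30, 0.25]]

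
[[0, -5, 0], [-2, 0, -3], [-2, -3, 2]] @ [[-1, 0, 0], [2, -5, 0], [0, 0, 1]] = [[-10, 25, 0], [2, 0, -3], [-4, 15, 2]]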